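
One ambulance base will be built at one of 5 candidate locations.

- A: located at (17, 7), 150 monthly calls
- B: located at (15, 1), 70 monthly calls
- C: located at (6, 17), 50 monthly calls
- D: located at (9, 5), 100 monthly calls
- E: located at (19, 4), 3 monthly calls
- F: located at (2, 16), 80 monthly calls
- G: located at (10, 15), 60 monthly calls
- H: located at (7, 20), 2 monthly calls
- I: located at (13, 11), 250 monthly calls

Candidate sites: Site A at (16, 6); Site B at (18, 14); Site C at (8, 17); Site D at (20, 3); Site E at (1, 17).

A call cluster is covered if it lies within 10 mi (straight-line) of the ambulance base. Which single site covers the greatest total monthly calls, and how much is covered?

Site A, covering 573

Coverage radius r = 10 mi; a point is covered iff (Δx)²+(Δy)² ≤ 10² = 100.
  Site A (16, 6): covers {A, B, D, E, I} → 573
  Site B (18, 14): covers {A, G, I} → 460
  Site C (8, 17): covers {C, F, G, H, I} → 442
  Site D (20, 3): covers {A, B, E} → 223
  Site E (1, 17): covers {C, F, G, H} → 192
Maximum coverage at Site A: 573 monthly calls.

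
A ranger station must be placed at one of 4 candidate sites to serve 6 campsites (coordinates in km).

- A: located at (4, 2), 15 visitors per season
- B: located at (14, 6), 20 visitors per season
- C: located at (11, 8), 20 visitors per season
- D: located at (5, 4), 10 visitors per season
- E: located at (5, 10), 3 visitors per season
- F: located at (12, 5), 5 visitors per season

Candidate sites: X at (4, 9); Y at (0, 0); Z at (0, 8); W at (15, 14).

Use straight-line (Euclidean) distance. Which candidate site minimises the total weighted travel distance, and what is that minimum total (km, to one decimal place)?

Total weighted distance at each candidate:
  X (4, 9): total = 555.2
  Y (0, 0): total = 806.3
  Z (0, 8): total = 753.0
  W (15, 14): total = 770.8
Minimum is at X with total 555.2 km.

X, total 555.2 km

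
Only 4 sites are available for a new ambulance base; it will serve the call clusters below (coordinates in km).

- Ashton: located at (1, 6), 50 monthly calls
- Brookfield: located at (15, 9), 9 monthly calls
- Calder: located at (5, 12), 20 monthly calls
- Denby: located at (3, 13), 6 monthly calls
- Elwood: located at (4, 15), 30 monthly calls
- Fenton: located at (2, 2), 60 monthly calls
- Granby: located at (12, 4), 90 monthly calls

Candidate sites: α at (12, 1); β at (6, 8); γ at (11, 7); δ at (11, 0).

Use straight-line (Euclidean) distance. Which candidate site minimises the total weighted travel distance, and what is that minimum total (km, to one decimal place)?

β, total 1768.3 km

Total weighted distance at each candidate:
  α (12, 1): total = 2388.5
  β (6, 8): total = 1768.3
  γ (11, 7): total = 1980.2
  δ (11, 0): total = 2452.5
Minimum is at β with total 1768.3 km.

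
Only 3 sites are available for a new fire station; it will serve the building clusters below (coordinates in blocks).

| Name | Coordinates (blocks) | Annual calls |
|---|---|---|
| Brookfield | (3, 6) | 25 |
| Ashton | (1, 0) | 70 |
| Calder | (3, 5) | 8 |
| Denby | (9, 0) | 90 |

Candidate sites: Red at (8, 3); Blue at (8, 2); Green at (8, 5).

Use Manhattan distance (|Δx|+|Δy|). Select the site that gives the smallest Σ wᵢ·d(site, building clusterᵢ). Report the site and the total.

Total weighted distance at each candidate:
  Red (8, 3): total = 1316
  Blue (8, 2): total = 1189
  Green (8, 5): total = 1570
Minimum is at Blue with total 1189 blocks.

Blue, total 1189 blocks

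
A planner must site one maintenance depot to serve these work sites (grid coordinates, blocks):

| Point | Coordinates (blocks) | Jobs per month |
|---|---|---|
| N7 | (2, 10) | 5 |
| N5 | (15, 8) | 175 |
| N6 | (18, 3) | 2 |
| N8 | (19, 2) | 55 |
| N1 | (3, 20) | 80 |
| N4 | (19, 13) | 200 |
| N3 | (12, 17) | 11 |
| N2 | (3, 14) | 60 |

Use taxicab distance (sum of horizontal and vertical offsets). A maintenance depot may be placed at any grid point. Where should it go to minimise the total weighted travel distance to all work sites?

Manhattan distance separates: Σwᵢ(|x−xᵢ|+|y−yᵢ|) = Σwᵢ|x−xᵢ| + Σwᵢ|y−yᵢ|, so x and y are optimised independently as 1-D weighted medians.
Total weight W = 588; half = 294.
x-coordinate, sorted with cumulative weight:
  x=2 (N7, w=5) cum 5
  x=3 (N1, w=80) cum 85
  x=3 (N2, w=60) cum 145
  x=12 (N3, w=11) cum 156
  x=15 (N5, w=175) cum 331  ← median
  x=18 (N6, w=2) cum 333
  x=19 (N8, w=55) cum 388
  x=19 (N4, w=200) cum 588
⇒ x* = 15
y-coordinate, sorted with cumulative weight:
  y=2 (N8, w=55) cum 55
  y=3 (N6, w=2) cum 57
  y=8 (N5, w=175) cum 232
  y=10 (N7, w=5) cum 237
  y=13 (N4, w=200) cum 437  ← median
  y=14 (N2, w=60) cum 497
  y=17 (N3, w=11) cum 508
  y=20 (N1, w=80) cum 588
⇒ y* = 13

(15, 13)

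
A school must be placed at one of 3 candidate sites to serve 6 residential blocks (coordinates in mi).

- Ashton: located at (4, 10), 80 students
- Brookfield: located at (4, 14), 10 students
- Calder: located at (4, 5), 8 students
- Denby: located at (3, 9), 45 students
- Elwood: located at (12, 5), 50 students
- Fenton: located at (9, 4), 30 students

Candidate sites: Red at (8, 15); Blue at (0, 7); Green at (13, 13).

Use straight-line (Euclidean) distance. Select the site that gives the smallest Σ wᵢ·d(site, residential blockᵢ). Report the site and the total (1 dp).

Blue, total 1571.5 mi

Total weighted distance at each candidate:
  Red (8, 15): total = 1861.0
  Blue (0, 7): total = 1571.5
  Green (13, 13): total = 2129.1
Minimum is at Blue with total 1571.5 mi.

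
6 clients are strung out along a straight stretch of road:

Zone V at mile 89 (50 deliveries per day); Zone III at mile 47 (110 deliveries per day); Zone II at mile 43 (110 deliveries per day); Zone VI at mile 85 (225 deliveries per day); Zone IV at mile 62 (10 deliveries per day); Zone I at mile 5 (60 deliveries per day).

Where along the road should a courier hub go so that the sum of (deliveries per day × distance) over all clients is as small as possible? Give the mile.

For a sum of weighted absolute distances on a line, the optimum is the weighted median (not the mean). Total weight W = 565; half-weight = 282.5.
Sort by position and accumulate weight:
  mile 5 (Zone I, w=60) → cum 60
  mile 43 (Zone II, w=110) → cum 170
  mile 47 (Zone III, w=110) → cum 280
  mile 62 (Zone IV, w=10) → cum 290  ≥ 282.5 → median here
  mile 85 (Zone VI, w=225) → cum 515
  mile 89 (Zone V, w=50) → cum 565
Optimal location: mile 62.

x = 62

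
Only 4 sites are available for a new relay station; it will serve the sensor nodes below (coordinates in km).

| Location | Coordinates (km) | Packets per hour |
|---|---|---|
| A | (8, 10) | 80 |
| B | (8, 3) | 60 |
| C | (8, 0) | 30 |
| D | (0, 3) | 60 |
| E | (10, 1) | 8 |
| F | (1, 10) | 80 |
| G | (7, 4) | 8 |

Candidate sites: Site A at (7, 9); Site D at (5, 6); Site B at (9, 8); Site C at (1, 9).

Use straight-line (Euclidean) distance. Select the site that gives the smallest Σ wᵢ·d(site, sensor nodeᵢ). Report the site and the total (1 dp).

Site D, total 1737.4 km

Total weighted distance at each candidate:
  Site A (7, 9): total = 1897.9
  Site D (5, 6): total = 1737.4
  Site B (9, 8): total = 2096.5
  Site C (1, 9): total = 2064.7
Minimum is at Site D with total 1737.4 km.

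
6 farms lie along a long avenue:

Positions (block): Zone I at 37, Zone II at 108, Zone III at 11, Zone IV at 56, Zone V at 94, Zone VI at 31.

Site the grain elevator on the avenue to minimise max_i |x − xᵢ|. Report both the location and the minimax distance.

The 1-center on a line is the midpoint of the two extreme points: leftmost at 11, rightmost at 108.
Optimal location = (11 + 108)/2 = 59.5; maximum distance = (108 − 11)/2 = 48.5.

location 59.5, max distance 48.5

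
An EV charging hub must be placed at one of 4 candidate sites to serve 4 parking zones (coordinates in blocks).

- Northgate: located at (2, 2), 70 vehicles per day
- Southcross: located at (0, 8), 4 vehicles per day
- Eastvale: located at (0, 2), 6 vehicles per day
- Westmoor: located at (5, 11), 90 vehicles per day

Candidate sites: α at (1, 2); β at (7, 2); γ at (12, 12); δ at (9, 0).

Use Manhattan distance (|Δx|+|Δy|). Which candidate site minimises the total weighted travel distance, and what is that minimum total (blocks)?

Total weighted distance at each candidate:
  α (1, 2): total = 1274
  β (7, 2): total = 1434
  γ (12, 12): total = 2316
  δ (9, 0): total = 2114
Minimum is at α with total 1274 blocks.

α, total 1274 blocks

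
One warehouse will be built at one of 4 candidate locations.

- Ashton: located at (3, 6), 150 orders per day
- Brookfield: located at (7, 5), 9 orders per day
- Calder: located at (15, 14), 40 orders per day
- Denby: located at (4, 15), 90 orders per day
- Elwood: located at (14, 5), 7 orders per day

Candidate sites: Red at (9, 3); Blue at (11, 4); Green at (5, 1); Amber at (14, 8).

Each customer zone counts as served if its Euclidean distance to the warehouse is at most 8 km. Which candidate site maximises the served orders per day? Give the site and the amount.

Coverage radius r = 8 km; a point is covered iff (Δx)²+(Δy)² ≤ 8² = 64.
  Red (9, 3): covers {Ashton, Brookfield, Elwood} → 166
  Blue (11, 4): covers {Brookfield, Elwood} → 16
  Green (5, 1): covers {Ashton, Brookfield} → 159
  Amber (14, 8): covers {Brookfield, Calder, Elwood} → 56
Maximum coverage at Red: 166 orders per day.

Red, covering 166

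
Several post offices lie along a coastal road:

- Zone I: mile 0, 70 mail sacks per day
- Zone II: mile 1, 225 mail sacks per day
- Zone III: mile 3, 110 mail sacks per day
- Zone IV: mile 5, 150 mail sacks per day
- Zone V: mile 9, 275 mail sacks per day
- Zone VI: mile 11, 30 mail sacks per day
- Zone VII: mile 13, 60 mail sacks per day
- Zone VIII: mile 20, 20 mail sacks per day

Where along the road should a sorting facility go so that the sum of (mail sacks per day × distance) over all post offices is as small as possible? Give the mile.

For a sum of weighted absolute distances on a line, the optimum is the weighted median (not the mean). Total weight W = 940; half-weight = 470.
Sort by position and accumulate weight:
  mile 0 (Zone I, w=70) → cum 70
  mile 1 (Zone II, w=225) → cum 295
  mile 3 (Zone III, w=110) → cum 405
  mile 5 (Zone IV, w=150) → cum 555  ≥ 470 → median here
  mile 9 (Zone V, w=275) → cum 830
  mile 11 (Zone VI, w=30) → cum 860
  mile 13 (Zone VII, w=60) → cum 920
  mile 20 (Zone VIII, w=20) → cum 940
Optimal location: mile 5.

x = 5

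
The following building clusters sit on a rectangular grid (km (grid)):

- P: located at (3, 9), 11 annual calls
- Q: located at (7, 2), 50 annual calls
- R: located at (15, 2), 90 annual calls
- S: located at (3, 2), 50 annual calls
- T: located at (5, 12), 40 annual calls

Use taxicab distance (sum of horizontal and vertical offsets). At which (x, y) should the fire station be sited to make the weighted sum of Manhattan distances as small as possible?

Manhattan distance separates: Σwᵢ(|x−xᵢ|+|y−yᵢ|) = Σwᵢ|x−xᵢ| + Σwᵢ|y−yᵢ|, so x and y are optimised independently as 1-D weighted medians.
Total weight W = 241; half = 120.5.
x-coordinate, sorted with cumulative weight:
  x=3 (P, w=11) cum 11
  x=3 (S, w=50) cum 61
  x=5 (T, w=40) cum 101
  x=7 (Q, w=50) cum 151  ← median
  x=15 (R, w=90) cum 241
⇒ x* = 7
y-coordinate, sorted with cumulative weight:
  y=2 (Q, w=50) cum 50
  y=2 (R, w=90) cum 140  ← median
  y=2 (S, w=50) cum 190
  y=9 (P, w=11) cum 201
  y=12 (T, w=40) cum 241
⇒ y* = 2

(7, 2)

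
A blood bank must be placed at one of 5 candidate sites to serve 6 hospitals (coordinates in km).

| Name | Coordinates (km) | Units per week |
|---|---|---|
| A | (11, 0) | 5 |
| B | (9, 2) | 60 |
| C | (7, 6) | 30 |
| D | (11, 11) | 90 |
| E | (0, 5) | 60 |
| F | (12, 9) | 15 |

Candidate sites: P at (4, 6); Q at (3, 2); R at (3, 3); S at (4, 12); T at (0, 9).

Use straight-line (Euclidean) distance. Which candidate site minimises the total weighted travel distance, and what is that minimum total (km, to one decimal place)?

P, total 1670.0 km

Total weighted distance at each candidate:
  P (4, 6): total = 1670.0
  Q (3, 2): total = 2080.3
  R (3, 3): total = 1954.5
  S (4, 12): total = 2189.8
  T (0, 9): total = 2409.9
Minimum is at P with total 1670.0 km.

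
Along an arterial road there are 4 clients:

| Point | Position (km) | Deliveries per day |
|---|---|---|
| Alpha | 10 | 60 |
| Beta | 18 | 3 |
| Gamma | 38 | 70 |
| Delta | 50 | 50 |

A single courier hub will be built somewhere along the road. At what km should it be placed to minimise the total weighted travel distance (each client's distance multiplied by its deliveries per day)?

For a sum of weighted absolute distances on a line, the optimum is the weighted median (not the mean). Total weight W = 183; half-weight = 91.5.
Sort by position and accumulate weight:
  km 10 (Alpha, w=60) → cum 60
  km 18 (Beta, w=3) → cum 63
  km 38 (Gamma, w=70) → cum 133  ≥ 91.5 → median here
  km 50 (Delta, w=50) → cum 183
Optimal location: km 38.

x = 38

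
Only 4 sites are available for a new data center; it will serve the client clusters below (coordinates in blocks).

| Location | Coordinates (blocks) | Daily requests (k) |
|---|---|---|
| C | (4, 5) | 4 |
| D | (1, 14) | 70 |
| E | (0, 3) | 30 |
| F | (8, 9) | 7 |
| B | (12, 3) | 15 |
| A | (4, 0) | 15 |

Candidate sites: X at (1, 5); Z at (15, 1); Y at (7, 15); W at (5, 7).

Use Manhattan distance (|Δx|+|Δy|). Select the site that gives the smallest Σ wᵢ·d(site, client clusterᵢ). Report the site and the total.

Total weighted distance at each candidate:
  X (1, 5): total = 1124
  Z (15, 1): total = 2820
  Y (7, 15): total = 1686
  W (5, 7): total = 1372
Minimum is at X with total 1124 blocks.

X, total 1124 blocks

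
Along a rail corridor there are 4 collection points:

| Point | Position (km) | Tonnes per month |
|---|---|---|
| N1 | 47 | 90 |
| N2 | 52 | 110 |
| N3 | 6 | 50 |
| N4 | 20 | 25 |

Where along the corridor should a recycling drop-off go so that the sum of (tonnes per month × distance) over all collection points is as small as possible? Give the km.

x = 47

For a sum of weighted absolute distances on a line, the optimum is the weighted median (not the mean). Total weight W = 275; half-weight = 137.5.
Sort by position and accumulate weight:
  km 6 (N3, w=50) → cum 50
  km 20 (N4, w=25) → cum 75
  km 47 (N1, w=90) → cum 165  ≥ 137.5 → median here
  km 52 (N2, w=110) → cum 275
Optimal location: km 47.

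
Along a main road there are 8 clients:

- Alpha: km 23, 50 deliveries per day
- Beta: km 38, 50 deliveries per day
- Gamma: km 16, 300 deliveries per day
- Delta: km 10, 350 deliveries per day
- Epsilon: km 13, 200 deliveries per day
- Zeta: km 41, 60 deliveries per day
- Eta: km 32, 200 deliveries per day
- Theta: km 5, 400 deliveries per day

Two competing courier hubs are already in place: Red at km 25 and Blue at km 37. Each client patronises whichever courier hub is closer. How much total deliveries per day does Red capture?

1300

The indifferent point is the midpoint (25+37)/2 = 31; clients left of it (closer to Red at 25) go to Red, those right go to Blue.
  Theta at 5 (w=400) → Red
  Delta at 10 (w=350) → Red
  Epsilon at 13 (w=200) → Red
  Gamma at 16 (w=300) → Red
  Alpha at 23 (w=50) → Red
  Eta at 32 (w=200) → Blue
  Beta at 38 (w=50) → Blue
  Zeta at 41 (w=60) → Blue
Red captures 1300; Blue captures 310.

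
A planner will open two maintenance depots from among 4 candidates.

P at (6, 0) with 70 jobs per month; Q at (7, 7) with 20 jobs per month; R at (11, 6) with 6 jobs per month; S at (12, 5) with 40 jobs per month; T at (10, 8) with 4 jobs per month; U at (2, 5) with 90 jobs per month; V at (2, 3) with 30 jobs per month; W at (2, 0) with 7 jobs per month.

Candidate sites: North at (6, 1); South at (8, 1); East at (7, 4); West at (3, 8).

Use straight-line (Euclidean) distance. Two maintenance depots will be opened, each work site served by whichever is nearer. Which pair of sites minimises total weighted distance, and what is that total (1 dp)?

{North, West}, total 959.0

Evaluate every pair (each demand assigned to the nearer of the two):
  {North, West}: total = 959.0
  {North, East}: total = 1002.7
  {South, West}: total = 1008.4
  {East, West}: total = 1081.8
  {South, East}: total = 1121.8
  {North, South}: total = 1154.2
Best pair: {North, West} with total 959.0.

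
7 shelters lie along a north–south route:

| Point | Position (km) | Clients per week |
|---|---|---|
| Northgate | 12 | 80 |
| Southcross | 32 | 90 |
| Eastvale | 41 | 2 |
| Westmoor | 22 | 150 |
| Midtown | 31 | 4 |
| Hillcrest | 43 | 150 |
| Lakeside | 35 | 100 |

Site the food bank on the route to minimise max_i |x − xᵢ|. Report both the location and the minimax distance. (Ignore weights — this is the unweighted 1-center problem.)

location 27.5, max distance 15.5

The 1-center on a line is the midpoint of the two extreme points: leftmost at 12, rightmost at 43.
Optimal location = (12 + 43)/2 = 27.5; maximum distance = (43 − 12)/2 = 15.5.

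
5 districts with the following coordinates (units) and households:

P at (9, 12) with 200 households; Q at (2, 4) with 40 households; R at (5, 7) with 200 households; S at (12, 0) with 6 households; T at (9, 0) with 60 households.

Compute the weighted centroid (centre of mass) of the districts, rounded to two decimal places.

(6.90, 7.83)

The minimiser of Σwᵢ‖p−pᵢ‖² is the weighted centroid p* = (Σwᵢpᵢ)/(Σwᵢ).
Σwᵢ = 506.
Σwᵢxᵢ = 200·9 + 40·2 + 200·5 + 6·12 + 60·9 = 3492.
Σwᵢyᵢ = 200·12 + 40·4 + 200·7 + 6·0 + 60·0 = 3960.
x* = 3492/506 = 6.90, y* = 3960/506 = 7.83.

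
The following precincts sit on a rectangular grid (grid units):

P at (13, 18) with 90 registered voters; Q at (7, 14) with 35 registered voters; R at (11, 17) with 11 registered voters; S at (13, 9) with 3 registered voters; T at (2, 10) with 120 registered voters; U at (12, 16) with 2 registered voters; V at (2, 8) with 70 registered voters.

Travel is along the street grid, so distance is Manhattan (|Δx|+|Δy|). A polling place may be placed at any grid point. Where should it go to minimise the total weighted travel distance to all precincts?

(2, 10)

Manhattan distance separates: Σwᵢ(|x−xᵢ|+|y−yᵢ|) = Σwᵢ|x−xᵢ| + Σwᵢ|y−yᵢ|, so x and y are optimised independently as 1-D weighted medians.
Total weight W = 331; half = 165.5.
x-coordinate, sorted with cumulative weight:
  x=2 (T, w=120) cum 120
  x=2 (V, w=70) cum 190  ← median
  x=7 (Q, w=35) cum 225
  x=11 (R, w=11) cum 236
  x=12 (U, w=2) cum 238
  x=13 (P, w=90) cum 328
  x=13 (S, w=3) cum 331
⇒ x* = 2
y-coordinate, sorted with cumulative weight:
  y=8 (V, w=70) cum 70
  y=9 (S, w=3) cum 73
  y=10 (T, w=120) cum 193  ← median
  y=14 (Q, w=35) cum 228
  y=16 (U, w=2) cum 230
  y=17 (R, w=11) cum 241
  y=18 (P, w=90) cum 331
⇒ y* = 10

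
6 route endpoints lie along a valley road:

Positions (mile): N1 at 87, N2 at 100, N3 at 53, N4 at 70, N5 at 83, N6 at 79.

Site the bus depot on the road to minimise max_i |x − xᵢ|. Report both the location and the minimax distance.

location 76.5, max distance 23.5

The 1-center on a line is the midpoint of the two extreme points: leftmost at 53, rightmost at 100.
Optimal location = (53 + 100)/2 = 76.5; maximum distance = (100 − 53)/2 = 23.5.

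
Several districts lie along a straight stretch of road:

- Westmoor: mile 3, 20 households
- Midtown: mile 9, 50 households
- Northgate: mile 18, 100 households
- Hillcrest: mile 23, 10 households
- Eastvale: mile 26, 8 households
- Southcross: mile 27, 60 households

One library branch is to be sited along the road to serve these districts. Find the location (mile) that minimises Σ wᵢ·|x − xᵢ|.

For a sum of weighted absolute distances on a line, the optimum is the weighted median (not the mean). Total weight W = 248; half-weight = 124.
Sort by position and accumulate weight:
  mile 3 (Westmoor, w=20) → cum 20
  mile 9 (Midtown, w=50) → cum 70
  mile 18 (Northgate, w=100) → cum 170  ≥ 124 → median here
  mile 23 (Hillcrest, w=10) → cum 180
  mile 26 (Eastvale, w=8) → cum 188
  mile 27 (Southcross, w=60) → cum 248
Optimal location: mile 18.

x = 18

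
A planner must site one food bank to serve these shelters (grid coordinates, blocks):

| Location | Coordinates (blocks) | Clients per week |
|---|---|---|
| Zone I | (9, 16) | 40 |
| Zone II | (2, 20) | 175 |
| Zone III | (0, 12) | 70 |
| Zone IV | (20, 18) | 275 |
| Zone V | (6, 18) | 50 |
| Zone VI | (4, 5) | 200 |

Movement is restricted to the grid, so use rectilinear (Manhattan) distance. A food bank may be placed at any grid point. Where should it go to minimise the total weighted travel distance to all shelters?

Manhattan distance separates: Σwᵢ(|x−xᵢ|+|y−yᵢ|) = Σwᵢ|x−xᵢ| + Σwᵢ|y−yᵢ|, so x and y are optimised independently as 1-D weighted medians.
Total weight W = 810; half = 405.
x-coordinate, sorted with cumulative weight:
  x=0 (Zone III, w=70) cum 70
  x=2 (Zone II, w=175) cum 245
  x=4 (Zone VI, w=200) cum 445  ← median
  x=6 (Zone V, w=50) cum 495
  x=9 (Zone I, w=40) cum 535
  x=20 (Zone IV, w=275) cum 810
⇒ x* = 4
y-coordinate, sorted with cumulative weight:
  y=5 (Zone VI, w=200) cum 200
  y=12 (Zone III, w=70) cum 270
  y=16 (Zone I, w=40) cum 310
  y=18 (Zone IV, w=275) cum 585  ← median
  y=18 (Zone V, w=50) cum 635
  y=20 (Zone II, w=175) cum 810
⇒ y* = 18

(4, 18)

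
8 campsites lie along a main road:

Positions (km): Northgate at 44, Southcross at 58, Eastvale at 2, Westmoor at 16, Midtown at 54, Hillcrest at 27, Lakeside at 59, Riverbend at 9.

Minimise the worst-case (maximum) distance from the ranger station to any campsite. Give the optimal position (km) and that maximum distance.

The 1-center on a line is the midpoint of the two extreme points: leftmost at 2, rightmost at 59.
Optimal location = (2 + 59)/2 = 30.5; maximum distance = (59 − 2)/2 = 28.5.

location 30.5, max distance 28.5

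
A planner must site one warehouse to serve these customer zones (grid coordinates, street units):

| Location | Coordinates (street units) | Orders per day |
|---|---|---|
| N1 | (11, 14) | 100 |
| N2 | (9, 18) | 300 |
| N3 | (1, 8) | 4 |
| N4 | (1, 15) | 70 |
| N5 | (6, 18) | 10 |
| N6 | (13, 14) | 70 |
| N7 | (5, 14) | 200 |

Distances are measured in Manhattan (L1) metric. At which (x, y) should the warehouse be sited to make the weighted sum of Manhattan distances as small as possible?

(9, 15)

Manhattan distance separates: Σwᵢ(|x−xᵢ|+|y−yᵢ|) = Σwᵢ|x−xᵢ| + Σwᵢ|y−yᵢ|, so x and y are optimised independently as 1-D weighted medians.
Total weight W = 754; half = 377.
x-coordinate, sorted with cumulative weight:
  x=1 (N3, w=4) cum 4
  x=1 (N4, w=70) cum 74
  x=5 (N7, w=200) cum 274
  x=6 (N5, w=10) cum 284
  x=9 (N2, w=300) cum 584  ← median
  x=11 (N1, w=100) cum 684
  x=13 (N6, w=70) cum 754
⇒ x* = 9
y-coordinate, sorted with cumulative weight:
  y=8 (N3, w=4) cum 4
  y=14 (N1, w=100) cum 104
  y=14 (N6, w=70) cum 174
  y=14 (N7, w=200) cum 374
  y=15 (N4, w=70) cum 444  ← median
  y=18 (N2, w=300) cum 744
  y=18 (N5, w=10) cum 754
⇒ y* = 15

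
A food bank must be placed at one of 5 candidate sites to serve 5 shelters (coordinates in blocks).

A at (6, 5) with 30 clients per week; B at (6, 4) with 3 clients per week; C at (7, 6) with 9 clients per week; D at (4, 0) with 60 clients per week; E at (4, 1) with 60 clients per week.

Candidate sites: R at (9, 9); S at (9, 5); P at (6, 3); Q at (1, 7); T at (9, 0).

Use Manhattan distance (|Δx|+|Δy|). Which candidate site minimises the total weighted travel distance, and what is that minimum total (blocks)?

Total weighted distance at each candidate:
  R (9, 9): total = 1899
  S (9, 5): total = 1269
  P (6, 3): total = 639
  Q (1, 7): total = 1437
  T (9, 0): total = 993
Minimum is at P with total 639 blocks.

P, total 639 blocks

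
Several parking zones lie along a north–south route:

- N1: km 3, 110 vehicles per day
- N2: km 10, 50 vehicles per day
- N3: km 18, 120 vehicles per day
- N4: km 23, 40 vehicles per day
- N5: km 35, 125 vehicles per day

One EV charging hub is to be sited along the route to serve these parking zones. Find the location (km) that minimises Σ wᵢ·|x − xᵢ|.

For a sum of weighted absolute distances on a line, the optimum is the weighted median (not the mean). Total weight W = 445; half-weight = 222.5.
Sort by position and accumulate weight:
  km 3 (N1, w=110) → cum 110
  km 10 (N2, w=50) → cum 160
  km 18 (N3, w=120) → cum 280  ≥ 222.5 → median here
  km 23 (N4, w=40) → cum 320
  km 35 (N5, w=125) → cum 445
Optimal location: km 18.

x = 18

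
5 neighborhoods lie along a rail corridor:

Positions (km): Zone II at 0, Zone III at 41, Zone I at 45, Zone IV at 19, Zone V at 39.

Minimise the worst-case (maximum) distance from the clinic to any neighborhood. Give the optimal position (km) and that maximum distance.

location 22.5, max distance 22.5

The 1-center on a line is the midpoint of the two extreme points: leftmost at 0, rightmost at 45.
Optimal location = (0 + 45)/2 = 22.5; maximum distance = (45 − 0)/2 = 22.5.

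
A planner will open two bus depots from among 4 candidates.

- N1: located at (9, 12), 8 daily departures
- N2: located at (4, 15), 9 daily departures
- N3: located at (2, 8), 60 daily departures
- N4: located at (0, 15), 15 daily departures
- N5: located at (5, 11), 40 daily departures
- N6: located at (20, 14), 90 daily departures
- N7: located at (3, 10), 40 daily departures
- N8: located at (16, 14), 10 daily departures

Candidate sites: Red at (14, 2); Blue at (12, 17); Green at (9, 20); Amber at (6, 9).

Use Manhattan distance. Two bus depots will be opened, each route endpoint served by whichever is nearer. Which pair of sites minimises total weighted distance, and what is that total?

Evaluate every pair (each demand assigned to the nearer of the two):
  {Blue, Amber}: total = 1940
  {Green, Amber}: total = 2540
  {Red, Amber}: total = 2640
  {Red, Blue}: total = 3664
  {Blue, Green}: total = 3724
  {Red, Green}: total = 4264
Best pair: {Blue, Amber} with total 1940.

{Blue, Amber}, total 1940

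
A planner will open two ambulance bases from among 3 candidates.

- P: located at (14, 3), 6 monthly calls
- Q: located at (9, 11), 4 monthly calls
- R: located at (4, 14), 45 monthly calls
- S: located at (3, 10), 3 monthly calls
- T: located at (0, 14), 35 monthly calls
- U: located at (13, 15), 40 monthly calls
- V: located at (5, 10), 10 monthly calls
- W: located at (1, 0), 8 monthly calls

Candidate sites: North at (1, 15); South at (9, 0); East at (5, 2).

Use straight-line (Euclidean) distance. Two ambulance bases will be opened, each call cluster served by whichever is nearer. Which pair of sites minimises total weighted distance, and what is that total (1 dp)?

Evaluate every pair (each demand assigned to the nearer of the two):
  {North, East}: total = 877.9
  {North, South}: total = 886.7
  {South, East}: total = 1822.3
Best pair: {North, East} with total 877.9.

{North, East}, total 877.9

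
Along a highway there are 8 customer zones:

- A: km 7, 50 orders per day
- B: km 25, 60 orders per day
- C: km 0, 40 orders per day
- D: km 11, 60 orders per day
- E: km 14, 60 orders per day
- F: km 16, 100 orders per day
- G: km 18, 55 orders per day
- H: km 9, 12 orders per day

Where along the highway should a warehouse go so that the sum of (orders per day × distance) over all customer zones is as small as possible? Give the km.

For a sum of weighted absolute distances on a line, the optimum is the weighted median (not the mean). Total weight W = 437; half-weight = 218.5.
Sort by position and accumulate weight:
  km 0 (C, w=40) → cum 40
  km 7 (A, w=50) → cum 90
  km 9 (H, w=12) → cum 102
  km 11 (D, w=60) → cum 162
  km 14 (E, w=60) → cum 222  ≥ 218.5 → median here
  km 16 (F, w=100) → cum 322
  km 18 (G, w=55) → cum 377
  km 25 (B, w=60) → cum 437
Optimal location: km 14.

x = 14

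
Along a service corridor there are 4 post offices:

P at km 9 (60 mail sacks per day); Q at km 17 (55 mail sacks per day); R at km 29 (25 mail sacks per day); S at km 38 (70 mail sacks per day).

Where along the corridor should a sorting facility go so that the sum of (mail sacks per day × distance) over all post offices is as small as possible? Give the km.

x = 17

For a sum of weighted absolute distances on a line, the optimum is the weighted median (not the mean). Total weight W = 210; half-weight = 105.
Sort by position and accumulate weight:
  km 9 (P, w=60) → cum 60
  km 17 (Q, w=55) → cum 115  ≥ 105 → median here
  km 29 (R, w=25) → cum 140
  km 38 (S, w=70) → cum 210
Optimal location: km 17.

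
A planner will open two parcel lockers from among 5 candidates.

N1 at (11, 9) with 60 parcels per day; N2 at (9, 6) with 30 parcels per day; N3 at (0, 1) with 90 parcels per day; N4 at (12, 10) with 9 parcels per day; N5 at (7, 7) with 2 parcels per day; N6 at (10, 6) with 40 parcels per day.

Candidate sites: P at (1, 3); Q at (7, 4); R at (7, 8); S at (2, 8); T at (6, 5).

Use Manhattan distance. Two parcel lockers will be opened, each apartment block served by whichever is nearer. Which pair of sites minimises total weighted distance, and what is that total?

{P, R}, total 955

Evaluate every pair (each demand assigned to the nearer of the two):
  {P, R}: total = 955
  {P, Q}: total = 1235
  {P, T}: total = 1235
  {R, S}: total = 1495
  {Q, R}: total = 1585
  {R, T}: total = 1585
  {P, S}: total = 1660
  {Q, S}: total = 1775
  {S, T}: total = 1775
  {Q, T}: total = 1865
Best pair: {P, R} with total 955.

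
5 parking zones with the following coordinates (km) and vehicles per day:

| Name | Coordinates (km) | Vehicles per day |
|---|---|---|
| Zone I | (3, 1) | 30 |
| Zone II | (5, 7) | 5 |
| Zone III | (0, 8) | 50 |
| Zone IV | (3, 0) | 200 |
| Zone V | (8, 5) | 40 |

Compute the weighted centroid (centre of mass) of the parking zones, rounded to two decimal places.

(3.18, 2.05)

The minimiser of Σwᵢ‖p−pᵢ‖² is the weighted centroid p* = (Σwᵢpᵢ)/(Σwᵢ).
Σwᵢ = 325.
Σwᵢxᵢ = 30·3 + 5·5 + 50·0 + 200·3 + 40·8 = 1035.
Σwᵢyᵢ = 30·1 + 5·7 + 50·8 + 200·0 + 40·5 = 665.
x* = 1035/325 = 3.18, y* = 665/325 = 2.05.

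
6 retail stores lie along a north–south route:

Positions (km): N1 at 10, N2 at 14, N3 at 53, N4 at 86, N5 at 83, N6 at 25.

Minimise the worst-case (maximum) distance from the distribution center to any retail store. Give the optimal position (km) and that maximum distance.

location 48, max distance 38

The 1-center on a line is the midpoint of the two extreme points: leftmost at 10, rightmost at 86.
Optimal location = (10 + 86)/2 = 48; maximum distance = (86 − 10)/2 = 38.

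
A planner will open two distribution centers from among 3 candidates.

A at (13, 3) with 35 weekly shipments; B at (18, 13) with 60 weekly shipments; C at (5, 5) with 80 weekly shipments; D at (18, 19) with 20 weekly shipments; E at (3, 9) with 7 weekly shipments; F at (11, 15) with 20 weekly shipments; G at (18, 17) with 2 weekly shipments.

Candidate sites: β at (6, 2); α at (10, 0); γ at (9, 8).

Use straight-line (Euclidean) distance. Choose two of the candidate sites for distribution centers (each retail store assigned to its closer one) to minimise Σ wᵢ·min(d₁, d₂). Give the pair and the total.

{β, γ}, total 1592.7

Evaluate every pair (each demand assigned to the nearer of the two):
  {β, γ}: total = 1592.7
  {α, γ}: total = 1664.1
  {β, α}: total = 2099.1
Best pair: {β, γ} with total 1592.7.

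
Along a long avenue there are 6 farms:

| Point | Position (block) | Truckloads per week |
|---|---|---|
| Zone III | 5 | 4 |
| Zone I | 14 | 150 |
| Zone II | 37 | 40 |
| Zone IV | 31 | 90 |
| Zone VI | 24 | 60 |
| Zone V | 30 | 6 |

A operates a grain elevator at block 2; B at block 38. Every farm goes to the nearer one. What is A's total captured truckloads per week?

The indifferent point is the midpoint (2+38)/2 = 20; farms left of it (closer to A at 2) go to A, those right go to B.
  Zone III at 5 (w=4) → A
  Zone I at 14 (w=150) → A
  Zone VI at 24 (w=60) → B
  Zone V at 30 (w=6) → B
  Zone IV at 31 (w=90) → B
  Zone II at 37 (w=40) → B
A captures 154; B captures 196.

154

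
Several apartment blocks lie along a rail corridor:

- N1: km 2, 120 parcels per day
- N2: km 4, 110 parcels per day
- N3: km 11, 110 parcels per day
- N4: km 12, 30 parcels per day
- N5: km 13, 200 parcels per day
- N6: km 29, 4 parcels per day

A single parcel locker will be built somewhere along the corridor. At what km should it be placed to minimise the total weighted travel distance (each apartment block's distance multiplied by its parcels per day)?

For a sum of weighted absolute distances on a line, the optimum is the weighted median (not the mean). Total weight W = 574; half-weight = 287.
Sort by position and accumulate weight:
  km 2 (N1, w=120) → cum 120
  km 4 (N2, w=110) → cum 230
  km 11 (N3, w=110) → cum 340  ≥ 287 → median here
  km 12 (N4, w=30) → cum 370
  km 13 (N5, w=200) → cum 570
  km 29 (N6, w=4) → cum 574
Optimal location: km 11.

x = 11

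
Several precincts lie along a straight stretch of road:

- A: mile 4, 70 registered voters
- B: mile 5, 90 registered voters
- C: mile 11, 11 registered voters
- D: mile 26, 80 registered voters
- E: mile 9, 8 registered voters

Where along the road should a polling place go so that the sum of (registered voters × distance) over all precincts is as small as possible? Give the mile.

x = 5

For a sum of weighted absolute distances on a line, the optimum is the weighted median (not the mean). Total weight W = 259; half-weight = 129.5.
Sort by position and accumulate weight:
  mile 4 (A, w=70) → cum 70
  mile 5 (B, w=90) → cum 160  ≥ 129.5 → median here
  mile 9 (E, w=8) → cum 168
  mile 11 (C, w=11) → cum 179
  mile 26 (D, w=80) → cum 259
Optimal location: mile 5.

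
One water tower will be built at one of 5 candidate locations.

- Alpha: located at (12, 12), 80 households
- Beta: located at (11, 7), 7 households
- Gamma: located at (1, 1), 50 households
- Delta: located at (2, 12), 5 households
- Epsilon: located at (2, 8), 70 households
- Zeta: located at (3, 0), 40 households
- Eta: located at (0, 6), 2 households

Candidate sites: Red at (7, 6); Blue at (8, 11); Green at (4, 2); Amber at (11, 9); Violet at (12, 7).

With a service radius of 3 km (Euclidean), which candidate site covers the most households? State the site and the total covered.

Coverage radius r = 3 km; a point is covered iff (Δx)²+(Δy)² ≤ 3² = 9.
  Red (7, 6): covers {none} → 0
  Blue (8, 11): covers {none} → 0
  Green (4, 2): covers {Zeta} → 40
  Amber (11, 9): covers {Beta} → 7
  Violet (12, 7): covers {Beta} → 7
Maximum coverage at Green: 40 households.

Green, covering 40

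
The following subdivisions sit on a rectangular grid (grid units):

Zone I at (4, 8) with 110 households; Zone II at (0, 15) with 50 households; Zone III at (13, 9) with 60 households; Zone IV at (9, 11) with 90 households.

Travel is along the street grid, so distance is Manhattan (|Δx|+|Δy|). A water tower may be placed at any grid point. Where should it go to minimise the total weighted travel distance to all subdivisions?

(4, 9)

Manhattan distance separates: Σwᵢ(|x−xᵢ|+|y−yᵢ|) = Σwᵢ|x−xᵢ| + Σwᵢ|y−yᵢ|, so x and y are optimised independently as 1-D weighted medians.
Total weight W = 310; half = 155.
x-coordinate, sorted with cumulative weight:
  x=0 (Zone II, w=50) cum 50
  x=4 (Zone I, w=110) cum 160  ← median
  x=9 (Zone IV, w=90) cum 250
  x=13 (Zone III, w=60) cum 310
⇒ x* = 4
y-coordinate, sorted with cumulative weight:
  y=8 (Zone I, w=110) cum 110
  y=9 (Zone III, w=60) cum 170  ← median
  y=11 (Zone IV, w=90) cum 260
  y=15 (Zone II, w=50) cum 310
⇒ y* = 9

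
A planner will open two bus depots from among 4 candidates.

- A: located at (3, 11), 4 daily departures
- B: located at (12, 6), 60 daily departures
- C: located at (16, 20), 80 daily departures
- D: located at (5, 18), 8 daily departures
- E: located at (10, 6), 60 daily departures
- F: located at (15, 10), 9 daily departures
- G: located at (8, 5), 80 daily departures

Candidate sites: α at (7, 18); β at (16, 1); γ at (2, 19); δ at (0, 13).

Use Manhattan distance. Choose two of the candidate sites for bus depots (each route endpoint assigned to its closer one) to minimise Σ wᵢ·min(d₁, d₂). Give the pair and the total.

{α, β}, total 3190

Evaluate every pair (each demand assigned to the nearer of the two):
  {α, β}: total = 3190
  {β, γ}: total = 3518
  {β, δ}: total = 3870
  {α, δ}: total = 4100
  {α, γ}: total = 4116
  {γ, δ}: total = 4854
Best pair: {α, β} with total 3190.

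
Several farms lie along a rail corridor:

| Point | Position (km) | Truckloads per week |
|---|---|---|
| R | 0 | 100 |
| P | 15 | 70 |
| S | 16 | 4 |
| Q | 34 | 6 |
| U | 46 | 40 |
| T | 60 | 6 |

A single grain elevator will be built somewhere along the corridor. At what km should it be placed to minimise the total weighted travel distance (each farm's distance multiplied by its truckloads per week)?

x = 15

For a sum of weighted absolute distances on a line, the optimum is the weighted median (not the mean). Total weight W = 226; half-weight = 113.
Sort by position and accumulate weight:
  km 0 (R, w=100) → cum 100
  km 15 (P, w=70) → cum 170  ≥ 113 → median here
  km 16 (S, w=4) → cum 174
  km 34 (Q, w=6) → cum 180
  km 46 (U, w=40) → cum 220
  km 60 (T, w=6) → cum 226
Optimal location: km 15.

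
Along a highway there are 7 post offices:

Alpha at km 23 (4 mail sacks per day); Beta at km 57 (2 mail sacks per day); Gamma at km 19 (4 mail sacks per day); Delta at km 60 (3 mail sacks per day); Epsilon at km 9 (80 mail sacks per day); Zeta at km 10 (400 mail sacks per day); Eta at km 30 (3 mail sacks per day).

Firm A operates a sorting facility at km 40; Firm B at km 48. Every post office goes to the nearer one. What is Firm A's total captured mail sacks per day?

491

The indifferent point is the midpoint (40+48)/2 = 44; post offices left of it (closer to Firm A at 40) go to Firm A, those right go to Firm B.
  Epsilon at 9 (w=80) → Firm A
  Zeta at 10 (w=400) → Firm A
  Gamma at 19 (w=4) → Firm A
  Alpha at 23 (w=4) → Firm A
  Eta at 30 (w=3) → Firm A
  Beta at 57 (w=2) → Firm B
  Delta at 60 (w=3) → Firm B
Firm A captures 491; Firm B captures 5.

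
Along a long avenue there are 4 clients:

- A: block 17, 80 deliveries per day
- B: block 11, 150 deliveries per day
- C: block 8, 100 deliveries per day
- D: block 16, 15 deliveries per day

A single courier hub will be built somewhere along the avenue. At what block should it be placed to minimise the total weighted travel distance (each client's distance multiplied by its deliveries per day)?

x = 11

For a sum of weighted absolute distances on a line, the optimum is the weighted median (not the mean). Total weight W = 345; half-weight = 172.5.
Sort by position and accumulate weight:
  block 8 (C, w=100) → cum 100
  block 11 (B, w=150) → cum 250  ≥ 172.5 → median here
  block 16 (D, w=15) → cum 265
  block 17 (A, w=80) → cum 345
Optimal location: block 11.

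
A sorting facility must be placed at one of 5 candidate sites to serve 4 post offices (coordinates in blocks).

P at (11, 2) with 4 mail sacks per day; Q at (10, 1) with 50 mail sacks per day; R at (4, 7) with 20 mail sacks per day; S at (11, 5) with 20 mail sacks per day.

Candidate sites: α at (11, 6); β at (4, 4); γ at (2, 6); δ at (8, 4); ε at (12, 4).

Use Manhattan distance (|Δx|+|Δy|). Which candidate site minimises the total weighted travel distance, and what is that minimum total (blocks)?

Total weighted distance at each candidate:
  α (11, 6): total = 496
  β (4, 4): total = 706
  γ (2, 6): total = 962
  δ (8, 4): total = 490
  ε (12, 4): total = 522
Minimum is at δ with total 490 blocks.

δ, total 490 blocks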